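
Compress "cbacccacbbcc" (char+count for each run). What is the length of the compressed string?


Input: cbacccacbbcc
Runs:
  'c' x 1 => "c1"
  'b' x 1 => "b1"
  'a' x 1 => "a1"
  'c' x 3 => "c3"
  'a' x 1 => "a1"
  'c' x 1 => "c1"
  'b' x 2 => "b2"
  'c' x 2 => "c2"
Compressed: "c1b1a1c3a1c1b2c2"
Compressed length: 16

16


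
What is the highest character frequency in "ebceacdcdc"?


Input: ebceacdcdc
Character counts:
  'a': 1
  'b': 1
  'c': 4
  'd': 2
  'e': 2
Maximum frequency: 4

4


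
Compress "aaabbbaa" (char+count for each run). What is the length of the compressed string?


Input: aaabbbaa
Runs:
  'a' x 3 => "a3"
  'b' x 3 => "b3"
  'a' x 2 => "a2"
Compressed: "a3b3a2"
Compressed length: 6

6


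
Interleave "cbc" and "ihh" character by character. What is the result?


Interleaving "cbc" and "ihh":
  Position 0: 'c' from first, 'i' from second => "ci"
  Position 1: 'b' from first, 'h' from second => "bh"
  Position 2: 'c' from first, 'h' from second => "ch"
Result: cibhch

cibhch


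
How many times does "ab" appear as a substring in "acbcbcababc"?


Searching for "ab" in "acbcbcababc"
Scanning each position:
  Position 0: "ac" => no
  Position 1: "cb" => no
  Position 2: "bc" => no
  Position 3: "cb" => no
  Position 4: "bc" => no
  Position 5: "ca" => no
  Position 6: "ab" => MATCH
  Position 7: "ba" => no
  Position 8: "ab" => MATCH
  Position 9: "bc" => no
Total occurrences: 2

2


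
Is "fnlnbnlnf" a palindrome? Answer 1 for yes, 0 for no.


Input: fnlnbnlnf
Reversed: fnlnbnlnf
  Compare pos 0 ('f') with pos 8 ('f'): match
  Compare pos 1 ('n') with pos 7 ('n'): match
  Compare pos 2 ('l') with pos 6 ('l'): match
  Compare pos 3 ('n') with pos 5 ('n'): match
Result: palindrome

1


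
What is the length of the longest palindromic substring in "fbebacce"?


Input: "fbebacce"
Checking substrings for palindromes:
  [1:4] "beb" (len 3) => palindrome
  [5:7] "cc" (len 2) => palindrome
Longest palindromic substring: "beb" with length 3

3


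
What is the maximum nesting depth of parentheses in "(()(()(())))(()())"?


Input: "(()(()(())))(()())"
Tracking depth:
  Position 0 '(': depth becomes 1
  Position 1 '(': depth becomes 2
  Position 2 ')': depth becomes 1
  Position 3 '(': depth becomes 2
  Position 4 '(': depth becomes 3
  Position 5 ')': depth becomes 2
  Position 6 '(': depth becomes 3
  Position 7 '(': depth becomes 4
  Position 8 ')': depth becomes 3
  Position 9 ')': depth becomes 2
  Position 10 ')': depth becomes 1
  Position 11 ')': depth becomes 0
  Position 12 '(': depth becomes 1
  Position 13 '(': depth becomes 2
  Position 14 ')': depth becomes 1
  Position 15 '(': depth becomes 2
  Position 16 ')': depth becomes 1
  Position 17 ')': depth becomes 0
Maximum depth reached: 4

4


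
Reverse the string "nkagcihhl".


Input: nkagcihhl
Reading characters right to left:
  Position 8: 'l'
  Position 7: 'h'
  Position 6: 'h'
  Position 5: 'i'
  Position 4: 'c'
  Position 3: 'g'
  Position 2: 'a'
  Position 1: 'k'
  Position 0: 'n'
Reversed: lhhicgakn

lhhicgakn


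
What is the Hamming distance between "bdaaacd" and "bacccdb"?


Comparing "bdaaacd" and "bacccdb" position by position:
  Position 0: 'b' vs 'b' => same
  Position 1: 'd' vs 'a' => differ
  Position 2: 'a' vs 'c' => differ
  Position 3: 'a' vs 'c' => differ
  Position 4: 'a' vs 'c' => differ
  Position 5: 'c' vs 'd' => differ
  Position 6: 'd' vs 'b' => differ
Total differences (Hamming distance): 6

6


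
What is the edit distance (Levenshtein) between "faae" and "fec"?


Computing edit distance: "faae" -> "fec"
DP table:
           f    e    c
      0    1    2    3
  f   1    0    1    2
  a   2    1    1    2
  a   3    2    2    2
  e   4    3    2    3
Edit distance = dp[4][3] = 3

3


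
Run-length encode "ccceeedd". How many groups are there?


Input: ccceeedd
Scanning for consecutive runs:
  Group 1: 'c' x 3 (positions 0-2)
  Group 2: 'e' x 3 (positions 3-5)
  Group 3: 'd' x 2 (positions 6-7)
Total groups: 3

3


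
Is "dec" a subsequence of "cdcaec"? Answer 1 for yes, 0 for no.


Check if "dec" is a subsequence of "cdcaec"
Greedy scan:
  Position 0 ('c'): no match needed
  Position 1 ('d'): matches sub[0] = 'd'
  Position 2 ('c'): no match needed
  Position 3 ('a'): no match needed
  Position 4 ('e'): matches sub[1] = 'e'
  Position 5 ('c'): matches sub[2] = 'c'
All 3 characters matched => is a subsequence

1


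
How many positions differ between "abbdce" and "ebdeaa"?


Comparing "abbdce" and "ebdeaa" position by position:
  Position 0: 'a' vs 'e' => DIFFER
  Position 1: 'b' vs 'b' => same
  Position 2: 'b' vs 'd' => DIFFER
  Position 3: 'd' vs 'e' => DIFFER
  Position 4: 'c' vs 'a' => DIFFER
  Position 5: 'e' vs 'a' => DIFFER
Positions that differ: 5

5


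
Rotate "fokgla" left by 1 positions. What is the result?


Input: "fokgla", rotate left by 1
First 1 characters: "f"
Remaining characters: "okgla"
Concatenate remaining + first: "okgla" + "f" = "okglaf"

okglaf


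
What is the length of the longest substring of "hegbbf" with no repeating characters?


Input: "hegbbf"
Sliding window (track last position of each char):
  Position 0 ('h'): window [0,0] length 1 -- new best
  Position 1 ('e'): window [0,1] length 2 -- new best
  Position 2 ('g'): window [0,2] length 3 -- new best
  Position 3 ('b'): window [0,3] length 4 -- new best
  Position 4 ('b'): repeat (last at 3), move window start to 4
  Position 4 ('b'): window [4,4] length 1
  Position 5 ('f'): window [4,5] length 2
Longest substring with no repeats: "hegb" with length 4

4


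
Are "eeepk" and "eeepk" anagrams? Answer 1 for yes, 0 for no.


Strings: "eeepk", "eeepk"
Sorted first:  eeekp
Sorted second: eeekp
Sorted forms match => anagrams

1


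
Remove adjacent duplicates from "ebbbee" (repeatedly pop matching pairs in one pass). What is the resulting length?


Input: ebbbee
Stack-based adjacent duplicate removal:
  Read 'e': push. Stack: e
  Read 'b': push. Stack: eb
  Read 'b': matches stack top 'b' => pop. Stack: e
  Read 'b': push. Stack: eb
  Read 'e': push. Stack: ebe
  Read 'e': matches stack top 'e' => pop. Stack: eb
Final stack: "eb" (length 2)

2


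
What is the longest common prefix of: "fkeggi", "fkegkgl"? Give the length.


Words: fkeggi, fkegkgl
  Position 0: all 'f' => match
  Position 1: all 'k' => match
  Position 2: all 'e' => match
  Position 3: all 'g' => match
  Position 4: ('g', 'k') => mismatch, stop
LCP = "fkeg" (length 4)

4


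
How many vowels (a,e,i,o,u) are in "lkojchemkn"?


Input: lkojchemkn
Checking each character:
  'l' at position 0: consonant
  'k' at position 1: consonant
  'o' at position 2: vowel (running total: 1)
  'j' at position 3: consonant
  'c' at position 4: consonant
  'h' at position 5: consonant
  'e' at position 6: vowel (running total: 2)
  'm' at position 7: consonant
  'k' at position 8: consonant
  'n' at position 9: consonant
Total vowels: 2

2


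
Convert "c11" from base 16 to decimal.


Input: "c11" in base 16
Positional expansion:
  Digit 'c' (value 12) x 16^2 = 3072
  Digit '1' (value 1) x 16^1 = 16
  Digit '1' (value 1) x 16^0 = 1
Sum = 3089

3089


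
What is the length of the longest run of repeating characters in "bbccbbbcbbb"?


Input: "bbccbbbcbbb"
Scanning for longest run:
  Position 1 ('b'): continues run of 'b', length=2
  Position 2 ('c'): new char, reset run to 1
  Position 3 ('c'): continues run of 'c', length=2
  Position 4 ('b'): new char, reset run to 1
  Position 5 ('b'): continues run of 'b', length=2
  Position 6 ('b'): continues run of 'b', length=3
  Position 7 ('c'): new char, reset run to 1
  Position 8 ('b'): new char, reset run to 1
  Position 9 ('b'): continues run of 'b', length=2
  Position 10 ('b'): continues run of 'b', length=3
Longest run: 'b' with length 3

3


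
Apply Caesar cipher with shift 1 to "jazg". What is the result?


Caesar cipher: shift "jazg" by 1
  'j' (pos 9) + 1 = pos 10 = 'k'
  'a' (pos 0) + 1 = pos 1 = 'b'
  'z' (pos 25) + 1 = pos 0 = 'a'
  'g' (pos 6) + 1 = pos 7 = 'h'
Result: kbah

kbah


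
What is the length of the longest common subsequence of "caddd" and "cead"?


LCS of "caddd" and "cead"
DP table:
           c    e    a    d
      0    0    0    0    0
  c   0    1    1    1    1
  a   0    1    1    2    2
  d   0    1    1    2    3
  d   0    1    1    2    3
  d   0    1    1    2    3
LCS length = dp[5][4] = 3

3


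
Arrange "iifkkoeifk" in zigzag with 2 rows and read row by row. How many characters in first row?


Zigzag "iifkkoeifk" into 2 rows:
Placing characters:
  'i' => row 0
  'i' => row 1
  'f' => row 0
  'k' => row 1
  'k' => row 0
  'o' => row 1
  'e' => row 0
  'i' => row 1
  'f' => row 0
  'k' => row 1
Rows:
  Row 0: "ifkef"
  Row 1: "ikoik"
First row length: 5

5


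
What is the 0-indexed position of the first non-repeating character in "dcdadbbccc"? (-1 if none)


Input: dcdadbbccc
Character frequencies:
  'a': 1
  'b': 2
  'c': 4
  'd': 3
Scanning left to right for freq == 1:
  Position 0 ('d'): freq=3, skip
  Position 1 ('c'): freq=4, skip
  Position 2 ('d'): freq=3, skip
  Position 3 ('a'): unique! => answer = 3

3


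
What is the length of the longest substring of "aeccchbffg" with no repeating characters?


Input: "aeccchbffg"
Sliding window (track last position of each char):
  Position 0 ('a'): window [0,0] length 1 -- new best
  Position 1 ('e'): window [0,1] length 2 -- new best
  Position 2 ('c'): window [0,2] length 3 -- new best
  Position 3 ('c'): repeat (last at 2), move window start to 3
  Position 3 ('c'): window [3,3] length 1
  Position 4 ('c'): repeat (last at 3), move window start to 4
  Position 4 ('c'): window [4,4] length 1
  Position 5 ('h'): window [4,5] length 2
  Position 6 ('b'): window [4,6] length 3
  Position 7 ('f'): window [4,7] length 4 -- new best
  Position 8 ('f'): repeat (last at 7), move window start to 8
  Position 8 ('f'): window [8,8] length 1
  Position 9 ('g'): window [8,9] length 2
Longest substring with no repeats: "chbf" with length 4

4


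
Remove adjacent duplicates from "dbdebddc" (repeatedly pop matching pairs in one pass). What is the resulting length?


Input: dbdebddc
Stack-based adjacent duplicate removal:
  Read 'd': push. Stack: d
  Read 'b': push. Stack: db
  Read 'd': push. Stack: dbd
  Read 'e': push. Stack: dbde
  Read 'b': push. Stack: dbdeb
  Read 'd': push. Stack: dbdebd
  Read 'd': matches stack top 'd' => pop. Stack: dbdeb
  Read 'c': push. Stack: dbdebc
Final stack: "dbdebc" (length 6)

6


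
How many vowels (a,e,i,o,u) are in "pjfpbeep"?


Input: pjfpbeep
Checking each character:
  'p' at position 0: consonant
  'j' at position 1: consonant
  'f' at position 2: consonant
  'p' at position 3: consonant
  'b' at position 4: consonant
  'e' at position 5: vowel (running total: 1)
  'e' at position 6: vowel (running total: 2)
  'p' at position 7: consonant
Total vowels: 2

2


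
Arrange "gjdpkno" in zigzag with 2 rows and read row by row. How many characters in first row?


Zigzag "gjdpkno" into 2 rows:
Placing characters:
  'g' => row 0
  'j' => row 1
  'd' => row 0
  'p' => row 1
  'k' => row 0
  'n' => row 1
  'o' => row 0
Rows:
  Row 0: "gdko"
  Row 1: "jpn"
First row length: 4

4


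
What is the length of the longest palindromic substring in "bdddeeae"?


Input: "bdddeeae"
Checking substrings for palindromes:
  [1:4] "ddd" (len 3) => palindrome
  [5:8] "eae" (len 3) => palindrome
  [1:3] "dd" (len 2) => palindrome
  [2:4] "dd" (len 2) => palindrome
  [4:6] "ee" (len 2) => palindrome
Longest palindromic substring: "ddd" with length 3

3


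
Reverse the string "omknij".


Input: omknij
Reading characters right to left:
  Position 5: 'j'
  Position 4: 'i'
  Position 3: 'n'
  Position 2: 'k'
  Position 1: 'm'
  Position 0: 'o'
Reversed: jinkmo

jinkmo


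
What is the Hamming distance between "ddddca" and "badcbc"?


Comparing "ddddca" and "badcbc" position by position:
  Position 0: 'd' vs 'b' => differ
  Position 1: 'd' vs 'a' => differ
  Position 2: 'd' vs 'd' => same
  Position 3: 'd' vs 'c' => differ
  Position 4: 'c' vs 'b' => differ
  Position 5: 'a' vs 'c' => differ
Total differences (Hamming distance): 5

5


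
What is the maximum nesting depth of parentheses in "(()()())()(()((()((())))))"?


Input: "(()()())()(()((()((())))))"
Tracking depth:
  Position 0 '(': depth becomes 1
  Position 1 '(': depth becomes 2
  Position 2 ')': depth becomes 1
  Position 3 '(': depth becomes 2
  Position 4 ')': depth becomes 1
  Position 5 '(': depth becomes 2
  Position 6 ')': depth becomes 1
  Position 7 ')': depth becomes 0
  Position 8 '(': depth becomes 1
  Position 9 ')': depth becomes 0
  Position 10 '(': depth becomes 1
  Position 11 '(': depth becomes 2
  Position 12 ')': depth becomes 1
  Position 13 '(': depth becomes 2
  Position 14 '(': depth becomes 3
  Position 15 '(': depth becomes 4
  Position 16 ')': depth becomes 3
  Position 17 '(': depth becomes 4
  Position 18 '(': depth becomes 5
  Position 19 '(': depth becomes 6
  Position 20 ')': depth becomes 5
  Position 21 ')': depth becomes 4
  Position 22 ')': depth becomes 3
  Position 23 ')': depth becomes 2
  Position 24 ')': depth becomes 1
  Position 25 ')': depth becomes 0
Maximum depth reached: 6

6


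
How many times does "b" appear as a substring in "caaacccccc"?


Searching for "b" in "caaacccccc"
Scanning each position:
  Position 0: "c" => no
  Position 1: "a" => no
  Position 2: "a" => no
  Position 3: "a" => no
  Position 4: "c" => no
  Position 5: "c" => no
  Position 6: "c" => no
  Position 7: "c" => no
  Position 8: "c" => no
  Position 9: "c" => no
Total occurrences: 0

0


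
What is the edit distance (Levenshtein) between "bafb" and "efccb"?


Computing edit distance: "bafb" -> "efccb"
DP table:
           e    f    c    c    b
      0    1    2    3    4    5
  b   1    1    2    3    4    4
  a   2    2    2    3    4    5
  f   3    3    2    3    4    5
  b   4    4    3    3    4    4
Edit distance = dp[4][5] = 4

4


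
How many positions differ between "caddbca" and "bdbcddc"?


Comparing "caddbca" and "bdbcddc" position by position:
  Position 0: 'c' vs 'b' => DIFFER
  Position 1: 'a' vs 'd' => DIFFER
  Position 2: 'd' vs 'b' => DIFFER
  Position 3: 'd' vs 'c' => DIFFER
  Position 4: 'b' vs 'd' => DIFFER
  Position 5: 'c' vs 'd' => DIFFER
  Position 6: 'a' vs 'c' => DIFFER
Positions that differ: 7

7


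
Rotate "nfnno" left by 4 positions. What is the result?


Input: "nfnno", rotate left by 4
First 4 characters: "nfnn"
Remaining characters: "o"
Concatenate remaining + first: "o" + "nfnn" = "onfnn"

onfnn


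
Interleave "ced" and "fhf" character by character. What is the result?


Interleaving "ced" and "fhf":
  Position 0: 'c' from first, 'f' from second => "cf"
  Position 1: 'e' from first, 'h' from second => "eh"
  Position 2: 'd' from first, 'f' from second => "df"
Result: cfehdf

cfehdf


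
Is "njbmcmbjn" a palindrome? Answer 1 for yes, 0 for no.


Input: njbmcmbjn
Reversed: njbmcmbjn
  Compare pos 0 ('n') with pos 8 ('n'): match
  Compare pos 1 ('j') with pos 7 ('j'): match
  Compare pos 2 ('b') with pos 6 ('b'): match
  Compare pos 3 ('m') with pos 5 ('m'): match
Result: palindrome

1


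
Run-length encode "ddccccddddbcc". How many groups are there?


Input: ddccccddddbcc
Scanning for consecutive runs:
  Group 1: 'd' x 2 (positions 0-1)
  Group 2: 'c' x 4 (positions 2-5)
  Group 3: 'd' x 4 (positions 6-9)
  Group 4: 'b' x 1 (positions 10-10)
  Group 5: 'c' x 2 (positions 11-12)
Total groups: 5

5


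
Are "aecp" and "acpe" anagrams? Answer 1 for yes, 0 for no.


Strings: "aecp", "acpe"
Sorted first:  acep
Sorted second: acep
Sorted forms match => anagrams

1


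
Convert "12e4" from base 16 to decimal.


Input: "12e4" in base 16
Positional expansion:
  Digit '1' (value 1) x 16^3 = 4096
  Digit '2' (value 2) x 16^2 = 512
  Digit 'e' (value 14) x 16^1 = 224
  Digit '4' (value 4) x 16^0 = 4
Sum = 4836

4836


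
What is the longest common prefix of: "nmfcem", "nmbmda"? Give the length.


Words: nmfcem, nmbmda
  Position 0: all 'n' => match
  Position 1: all 'm' => match
  Position 2: ('f', 'b') => mismatch, stop
LCP = "nm" (length 2)

2


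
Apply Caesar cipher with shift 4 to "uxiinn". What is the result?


Caesar cipher: shift "uxiinn" by 4
  'u' (pos 20) + 4 = pos 24 = 'y'
  'x' (pos 23) + 4 = pos 1 = 'b'
  'i' (pos 8) + 4 = pos 12 = 'm'
  'i' (pos 8) + 4 = pos 12 = 'm'
  'n' (pos 13) + 4 = pos 17 = 'r'
  'n' (pos 13) + 4 = pos 17 = 'r'
Result: ybmmrr

ybmmrr


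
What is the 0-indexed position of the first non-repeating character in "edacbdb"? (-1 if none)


Input: edacbdb
Character frequencies:
  'a': 1
  'b': 2
  'c': 1
  'd': 2
  'e': 1
Scanning left to right for freq == 1:
  Position 0 ('e'): unique! => answer = 0

0


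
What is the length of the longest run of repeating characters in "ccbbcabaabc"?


Input: "ccbbcabaabc"
Scanning for longest run:
  Position 1 ('c'): continues run of 'c', length=2
  Position 2 ('b'): new char, reset run to 1
  Position 3 ('b'): continues run of 'b', length=2
  Position 4 ('c'): new char, reset run to 1
  Position 5 ('a'): new char, reset run to 1
  Position 6 ('b'): new char, reset run to 1
  Position 7 ('a'): new char, reset run to 1
  Position 8 ('a'): continues run of 'a', length=2
  Position 9 ('b'): new char, reset run to 1
  Position 10 ('c'): new char, reset run to 1
Longest run: 'c' with length 2

2


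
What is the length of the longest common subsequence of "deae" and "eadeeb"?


LCS of "deae" and "eadeeb"
DP table:
           e    a    d    e    e    b
      0    0    0    0    0    0    0
  d   0    0    0    1    1    1    1
  e   0    1    1    1    2    2    2
  a   0    1    2    2    2    2    2
  e   0    1    2    2    3    3    3
LCS length = dp[4][6] = 3

3


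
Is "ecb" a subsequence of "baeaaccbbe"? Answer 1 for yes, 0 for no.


Check if "ecb" is a subsequence of "baeaaccbbe"
Greedy scan:
  Position 0 ('b'): no match needed
  Position 1 ('a'): no match needed
  Position 2 ('e'): matches sub[0] = 'e'
  Position 3 ('a'): no match needed
  Position 4 ('a'): no match needed
  Position 5 ('c'): matches sub[1] = 'c'
  Position 6 ('c'): no match needed
  Position 7 ('b'): matches sub[2] = 'b'
  Position 8 ('b'): no match needed
  Position 9 ('e'): no match needed
All 3 characters matched => is a subsequence

1


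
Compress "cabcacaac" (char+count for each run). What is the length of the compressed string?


Input: cabcacaac
Runs:
  'c' x 1 => "c1"
  'a' x 1 => "a1"
  'b' x 1 => "b1"
  'c' x 1 => "c1"
  'a' x 1 => "a1"
  'c' x 1 => "c1"
  'a' x 2 => "a2"
  'c' x 1 => "c1"
Compressed: "c1a1b1c1a1c1a2c1"
Compressed length: 16

16


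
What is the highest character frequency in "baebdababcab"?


Input: baebdababcab
Character counts:
  'a': 4
  'b': 5
  'c': 1
  'd': 1
  'e': 1
Maximum frequency: 5

5


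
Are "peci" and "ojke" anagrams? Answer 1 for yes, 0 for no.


Strings: "peci", "ojke"
Sorted first:  ceip
Sorted second: ejko
Differ at position 0: 'c' vs 'e' => not anagrams

0


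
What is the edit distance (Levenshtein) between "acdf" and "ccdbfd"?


Computing edit distance: "acdf" -> "ccdbfd"
DP table:
           c    c    d    b    f    d
      0    1    2    3    4    5    6
  a   1    1    2    3    4    5    6
  c   2    1    1    2    3    4    5
  d   3    2    2    1    2    3    4
  f   4    3    3    2    2    2    3
Edit distance = dp[4][6] = 3

3


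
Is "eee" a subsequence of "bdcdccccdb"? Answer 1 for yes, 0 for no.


Check if "eee" is a subsequence of "bdcdccccdb"
Greedy scan:
  Position 0 ('b'): no match needed
  Position 1 ('d'): no match needed
  Position 2 ('c'): no match needed
  Position 3 ('d'): no match needed
  Position 4 ('c'): no match needed
  Position 5 ('c'): no match needed
  Position 6 ('c'): no match needed
  Position 7 ('c'): no match needed
  Position 8 ('d'): no match needed
  Position 9 ('b'): no match needed
Only matched 0/3 characters => not a subsequence

0


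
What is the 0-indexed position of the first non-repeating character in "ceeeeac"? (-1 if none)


Input: ceeeeac
Character frequencies:
  'a': 1
  'c': 2
  'e': 4
Scanning left to right for freq == 1:
  Position 0 ('c'): freq=2, skip
  Position 1 ('e'): freq=4, skip
  Position 2 ('e'): freq=4, skip
  Position 3 ('e'): freq=4, skip
  Position 4 ('e'): freq=4, skip
  Position 5 ('a'): unique! => answer = 5

5


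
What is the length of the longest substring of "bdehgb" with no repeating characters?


Input: "bdehgb"
Sliding window (track last position of each char):
  Position 0 ('b'): window [0,0] length 1 -- new best
  Position 1 ('d'): window [0,1] length 2 -- new best
  Position 2 ('e'): window [0,2] length 3 -- new best
  Position 3 ('h'): window [0,3] length 4 -- new best
  Position 4 ('g'): window [0,4] length 5 -- new best
  Position 5 ('b'): repeat (last at 0), move window start to 1
  Position 5 ('b'): window [1,5] length 5
Longest substring with no repeats: "bdehg" with length 5

5


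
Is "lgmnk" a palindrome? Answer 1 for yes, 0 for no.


Input: lgmnk
Reversed: knmgl
  Compare pos 0 ('l') with pos 4 ('k'): MISMATCH
  Compare pos 1 ('g') with pos 3 ('n'): MISMATCH
Result: not a palindrome

0


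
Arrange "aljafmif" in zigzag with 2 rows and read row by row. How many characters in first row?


Zigzag "aljafmif" into 2 rows:
Placing characters:
  'a' => row 0
  'l' => row 1
  'j' => row 0
  'a' => row 1
  'f' => row 0
  'm' => row 1
  'i' => row 0
  'f' => row 1
Rows:
  Row 0: "ajfi"
  Row 1: "lamf"
First row length: 4

4


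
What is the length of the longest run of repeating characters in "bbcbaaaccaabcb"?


Input: "bbcbaaaccaabcb"
Scanning for longest run:
  Position 1 ('b'): continues run of 'b', length=2
  Position 2 ('c'): new char, reset run to 1
  Position 3 ('b'): new char, reset run to 1
  Position 4 ('a'): new char, reset run to 1
  Position 5 ('a'): continues run of 'a', length=2
  Position 6 ('a'): continues run of 'a', length=3
  Position 7 ('c'): new char, reset run to 1
  Position 8 ('c'): continues run of 'c', length=2
  Position 9 ('a'): new char, reset run to 1
  Position 10 ('a'): continues run of 'a', length=2
  Position 11 ('b'): new char, reset run to 1
  Position 12 ('c'): new char, reset run to 1
  Position 13 ('b'): new char, reset run to 1
Longest run: 'a' with length 3

3


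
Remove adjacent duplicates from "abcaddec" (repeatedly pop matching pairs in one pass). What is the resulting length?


Input: abcaddec
Stack-based adjacent duplicate removal:
  Read 'a': push. Stack: a
  Read 'b': push. Stack: ab
  Read 'c': push. Stack: abc
  Read 'a': push. Stack: abca
  Read 'd': push. Stack: abcad
  Read 'd': matches stack top 'd' => pop. Stack: abca
  Read 'e': push. Stack: abcae
  Read 'c': push. Stack: abcaec
Final stack: "abcaec" (length 6)

6


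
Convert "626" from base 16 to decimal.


Input: "626" in base 16
Positional expansion:
  Digit '6' (value 6) x 16^2 = 1536
  Digit '2' (value 2) x 16^1 = 32
  Digit '6' (value 6) x 16^0 = 6
Sum = 1574

1574


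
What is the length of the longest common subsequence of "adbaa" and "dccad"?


LCS of "adbaa" and "dccad"
DP table:
           d    c    c    a    d
      0    0    0    0    0    0
  a   0    0    0    0    1    1
  d   0    1    1    1    1    2
  b   0    1    1    1    1    2
  a   0    1    1    1    2    2
  a   0    1    1    1    2    2
LCS length = dp[5][5] = 2

2


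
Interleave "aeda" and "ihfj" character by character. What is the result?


Interleaving "aeda" and "ihfj":
  Position 0: 'a' from first, 'i' from second => "ai"
  Position 1: 'e' from first, 'h' from second => "eh"
  Position 2: 'd' from first, 'f' from second => "df"
  Position 3: 'a' from first, 'j' from second => "aj"
Result: aiehdfaj

aiehdfaj


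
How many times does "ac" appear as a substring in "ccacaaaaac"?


Searching for "ac" in "ccacaaaaac"
Scanning each position:
  Position 0: "cc" => no
  Position 1: "ca" => no
  Position 2: "ac" => MATCH
  Position 3: "ca" => no
  Position 4: "aa" => no
  Position 5: "aa" => no
  Position 6: "aa" => no
  Position 7: "aa" => no
  Position 8: "ac" => MATCH
Total occurrences: 2

2


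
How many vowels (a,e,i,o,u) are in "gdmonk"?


Input: gdmonk
Checking each character:
  'g' at position 0: consonant
  'd' at position 1: consonant
  'm' at position 2: consonant
  'o' at position 3: vowel (running total: 1)
  'n' at position 4: consonant
  'k' at position 5: consonant
Total vowels: 1

1


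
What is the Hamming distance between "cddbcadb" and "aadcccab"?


Comparing "cddbcadb" and "aadcccab" position by position:
  Position 0: 'c' vs 'a' => differ
  Position 1: 'd' vs 'a' => differ
  Position 2: 'd' vs 'd' => same
  Position 3: 'b' vs 'c' => differ
  Position 4: 'c' vs 'c' => same
  Position 5: 'a' vs 'c' => differ
  Position 6: 'd' vs 'a' => differ
  Position 7: 'b' vs 'b' => same
Total differences (Hamming distance): 5

5


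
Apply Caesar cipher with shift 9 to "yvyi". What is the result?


Caesar cipher: shift "yvyi" by 9
  'y' (pos 24) + 9 = pos 7 = 'h'
  'v' (pos 21) + 9 = pos 4 = 'e'
  'y' (pos 24) + 9 = pos 7 = 'h'
  'i' (pos 8) + 9 = pos 17 = 'r'
Result: hehr

hehr


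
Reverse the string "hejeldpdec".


Input: hejeldpdec
Reading characters right to left:
  Position 9: 'c'
  Position 8: 'e'
  Position 7: 'd'
  Position 6: 'p'
  Position 5: 'd'
  Position 4: 'l'
  Position 3: 'e'
  Position 2: 'j'
  Position 1: 'e'
  Position 0: 'h'
Reversed: cedpdlejeh

cedpdlejeh


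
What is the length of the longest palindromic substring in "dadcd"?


Input: "dadcd"
Checking substrings for palindromes:
  [0:3] "dad" (len 3) => palindrome
  [2:5] "dcd" (len 3) => palindrome
Longest palindromic substring: "dad" with length 3

3


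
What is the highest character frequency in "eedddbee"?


Input: eedddbee
Character counts:
  'b': 1
  'd': 3
  'e': 4
Maximum frequency: 4

4


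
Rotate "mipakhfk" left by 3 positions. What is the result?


Input: "mipakhfk", rotate left by 3
First 3 characters: "mip"
Remaining characters: "akhfk"
Concatenate remaining + first: "akhfk" + "mip" = "akhfkmip"

akhfkmip


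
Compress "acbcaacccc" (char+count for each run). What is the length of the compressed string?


Input: acbcaacccc
Runs:
  'a' x 1 => "a1"
  'c' x 1 => "c1"
  'b' x 1 => "b1"
  'c' x 1 => "c1"
  'a' x 2 => "a2"
  'c' x 4 => "c4"
Compressed: "a1c1b1c1a2c4"
Compressed length: 12

12


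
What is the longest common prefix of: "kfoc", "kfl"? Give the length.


Words: kfoc, kfl
  Position 0: all 'k' => match
  Position 1: all 'f' => match
  Position 2: ('o', 'l') => mismatch, stop
LCP = "kf" (length 2)

2


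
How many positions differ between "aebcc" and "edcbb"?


Comparing "aebcc" and "edcbb" position by position:
  Position 0: 'a' vs 'e' => DIFFER
  Position 1: 'e' vs 'd' => DIFFER
  Position 2: 'b' vs 'c' => DIFFER
  Position 3: 'c' vs 'b' => DIFFER
  Position 4: 'c' vs 'b' => DIFFER
Positions that differ: 5

5


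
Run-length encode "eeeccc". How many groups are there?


Input: eeeccc
Scanning for consecutive runs:
  Group 1: 'e' x 3 (positions 0-2)
  Group 2: 'c' x 3 (positions 3-5)
Total groups: 2

2


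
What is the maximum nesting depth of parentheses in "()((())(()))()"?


Input: "()((())(()))()"
Tracking depth:
  Position 0 '(': depth becomes 1
  Position 1 ')': depth becomes 0
  Position 2 '(': depth becomes 1
  Position 3 '(': depth becomes 2
  Position 4 '(': depth becomes 3
  Position 5 ')': depth becomes 2
  Position 6 ')': depth becomes 1
  Position 7 '(': depth becomes 2
  Position 8 '(': depth becomes 3
  Position 9 ')': depth becomes 2
  Position 10 ')': depth becomes 1
  Position 11 ')': depth becomes 0
  Position 12 '(': depth becomes 1
  Position 13 ')': depth becomes 0
Maximum depth reached: 3

3


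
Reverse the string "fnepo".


Input: fnepo
Reading characters right to left:
  Position 4: 'o'
  Position 3: 'p'
  Position 2: 'e'
  Position 1: 'n'
  Position 0: 'f'
Reversed: openf

openf


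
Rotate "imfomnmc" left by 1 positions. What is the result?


Input: "imfomnmc", rotate left by 1
First 1 characters: "i"
Remaining characters: "mfomnmc"
Concatenate remaining + first: "mfomnmc" + "i" = "mfomnmci"

mfomnmci


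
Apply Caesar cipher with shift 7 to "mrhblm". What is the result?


Caesar cipher: shift "mrhblm" by 7
  'm' (pos 12) + 7 = pos 19 = 't'
  'r' (pos 17) + 7 = pos 24 = 'y'
  'h' (pos 7) + 7 = pos 14 = 'o'
  'b' (pos 1) + 7 = pos 8 = 'i'
  'l' (pos 11) + 7 = pos 18 = 's'
  'm' (pos 12) + 7 = pos 19 = 't'
Result: tyoist

tyoist


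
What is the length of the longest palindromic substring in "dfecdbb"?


Input: "dfecdbb"
Checking substrings for palindromes:
  [5:7] "bb" (len 2) => palindrome
Longest palindromic substring: "bb" with length 2

2


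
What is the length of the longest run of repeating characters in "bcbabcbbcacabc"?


Input: "bcbabcbbcacabc"
Scanning for longest run:
  Position 1 ('c'): new char, reset run to 1
  Position 2 ('b'): new char, reset run to 1
  Position 3 ('a'): new char, reset run to 1
  Position 4 ('b'): new char, reset run to 1
  Position 5 ('c'): new char, reset run to 1
  Position 6 ('b'): new char, reset run to 1
  Position 7 ('b'): continues run of 'b', length=2
  Position 8 ('c'): new char, reset run to 1
  Position 9 ('a'): new char, reset run to 1
  Position 10 ('c'): new char, reset run to 1
  Position 11 ('a'): new char, reset run to 1
  Position 12 ('b'): new char, reset run to 1
  Position 13 ('c'): new char, reset run to 1
Longest run: 'b' with length 2

2


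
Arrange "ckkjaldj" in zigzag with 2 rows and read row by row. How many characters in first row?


Zigzag "ckkjaldj" into 2 rows:
Placing characters:
  'c' => row 0
  'k' => row 1
  'k' => row 0
  'j' => row 1
  'a' => row 0
  'l' => row 1
  'd' => row 0
  'j' => row 1
Rows:
  Row 0: "ckad"
  Row 1: "kjlj"
First row length: 4

4


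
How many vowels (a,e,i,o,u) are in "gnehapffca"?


Input: gnehapffca
Checking each character:
  'g' at position 0: consonant
  'n' at position 1: consonant
  'e' at position 2: vowel (running total: 1)
  'h' at position 3: consonant
  'a' at position 4: vowel (running total: 2)
  'p' at position 5: consonant
  'f' at position 6: consonant
  'f' at position 7: consonant
  'c' at position 8: consonant
  'a' at position 9: vowel (running total: 3)
Total vowels: 3

3


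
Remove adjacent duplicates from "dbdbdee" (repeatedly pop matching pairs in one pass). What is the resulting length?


Input: dbdbdee
Stack-based adjacent duplicate removal:
  Read 'd': push. Stack: d
  Read 'b': push. Stack: db
  Read 'd': push. Stack: dbd
  Read 'b': push. Stack: dbdb
  Read 'd': push. Stack: dbdbd
  Read 'e': push. Stack: dbdbde
  Read 'e': matches stack top 'e' => pop. Stack: dbdbd
Final stack: "dbdbd" (length 5)

5


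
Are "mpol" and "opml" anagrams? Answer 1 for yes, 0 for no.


Strings: "mpol", "opml"
Sorted first:  lmop
Sorted second: lmop
Sorted forms match => anagrams

1


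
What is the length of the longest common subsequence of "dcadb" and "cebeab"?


LCS of "dcadb" and "cebeab"
DP table:
           c    e    b    e    a    b
      0    0    0    0    0    0    0
  d   0    0    0    0    0    0    0
  c   0    1    1    1    1    1    1
  a   0    1    1    1    1    2    2
  d   0    1    1    1    1    2    2
  b   0    1    1    2    2    2    3
LCS length = dp[5][6] = 3

3


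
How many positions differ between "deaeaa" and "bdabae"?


Comparing "deaeaa" and "bdabae" position by position:
  Position 0: 'd' vs 'b' => DIFFER
  Position 1: 'e' vs 'd' => DIFFER
  Position 2: 'a' vs 'a' => same
  Position 3: 'e' vs 'b' => DIFFER
  Position 4: 'a' vs 'a' => same
  Position 5: 'a' vs 'e' => DIFFER
Positions that differ: 4

4


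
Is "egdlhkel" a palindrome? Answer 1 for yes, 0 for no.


Input: egdlhkel
Reversed: lekhldge
  Compare pos 0 ('e') with pos 7 ('l'): MISMATCH
  Compare pos 1 ('g') with pos 6 ('e'): MISMATCH
  Compare pos 2 ('d') with pos 5 ('k'): MISMATCH
  Compare pos 3 ('l') with pos 4 ('h'): MISMATCH
Result: not a palindrome

0


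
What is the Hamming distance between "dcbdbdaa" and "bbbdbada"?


Comparing "dcbdbdaa" and "bbbdbada" position by position:
  Position 0: 'd' vs 'b' => differ
  Position 1: 'c' vs 'b' => differ
  Position 2: 'b' vs 'b' => same
  Position 3: 'd' vs 'd' => same
  Position 4: 'b' vs 'b' => same
  Position 5: 'd' vs 'a' => differ
  Position 6: 'a' vs 'd' => differ
  Position 7: 'a' vs 'a' => same
Total differences (Hamming distance): 4

4


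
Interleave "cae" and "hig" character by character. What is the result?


Interleaving "cae" and "hig":
  Position 0: 'c' from first, 'h' from second => "ch"
  Position 1: 'a' from first, 'i' from second => "ai"
  Position 2: 'e' from first, 'g' from second => "eg"
Result: chaieg

chaieg


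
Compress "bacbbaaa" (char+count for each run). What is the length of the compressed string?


Input: bacbbaaa
Runs:
  'b' x 1 => "b1"
  'a' x 1 => "a1"
  'c' x 1 => "c1"
  'b' x 2 => "b2"
  'a' x 3 => "a3"
Compressed: "b1a1c1b2a3"
Compressed length: 10

10


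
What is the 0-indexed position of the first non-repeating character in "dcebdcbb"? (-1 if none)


Input: dcebdcbb
Character frequencies:
  'b': 3
  'c': 2
  'd': 2
  'e': 1
Scanning left to right for freq == 1:
  Position 0 ('d'): freq=2, skip
  Position 1 ('c'): freq=2, skip
  Position 2 ('e'): unique! => answer = 2

2


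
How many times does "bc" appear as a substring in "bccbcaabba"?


Searching for "bc" in "bccbcaabba"
Scanning each position:
  Position 0: "bc" => MATCH
  Position 1: "cc" => no
  Position 2: "cb" => no
  Position 3: "bc" => MATCH
  Position 4: "ca" => no
  Position 5: "aa" => no
  Position 6: "ab" => no
  Position 7: "bb" => no
  Position 8: "ba" => no
Total occurrences: 2

2


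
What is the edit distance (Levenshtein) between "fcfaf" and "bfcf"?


Computing edit distance: "fcfaf" -> "bfcf"
DP table:
           b    f    c    f
      0    1    2    3    4
  f   1    1    1    2    3
  c   2    2    2    1    2
  f   3    3    2    2    1
  a   4    4    3    3    2
  f   5    5    4    4    3
Edit distance = dp[5][4] = 3

3


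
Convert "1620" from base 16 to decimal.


Input: "1620" in base 16
Positional expansion:
  Digit '1' (value 1) x 16^3 = 4096
  Digit '6' (value 6) x 16^2 = 1536
  Digit '2' (value 2) x 16^1 = 32
  Digit '0' (value 0) x 16^0 = 0
Sum = 5664

5664


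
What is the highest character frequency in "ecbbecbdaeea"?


Input: ecbbecbdaeea
Character counts:
  'a': 2
  'b': 3
  'c': 2
  'd': 1
  'e': 4
Maximum frequency: 4

4


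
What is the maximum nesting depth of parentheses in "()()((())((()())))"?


Input: "()()((())((()())))"
Tracking depth:
  Position 0 '(': depth becomes 1
  Position 1 ')': depth becomes 0
  Position 2 '(': depth becomes 1
  Position 3 ')': depth becomes 0
  Position 4 '(': depth becomes 1
  Position 5 '(': depth becomes 2
  Position 6 '(': depth becomes 3
  Position 7 ')': depth becomes 2
  Position 8 ')': depth becomes 1
  Position 9 '(': depth becomes 2
  Position 10 '(': depth becomes 3
  Position 11 '(': depth becomes 4
  Position 12 ')': depth becomes 3
  Position 13 '(': depth becomes 4
  Position 14 ')': depth becomes 3
  Position 15 ')': depth becomes 2
  Position 16 ')': depth becomes 1
  Position 17 ')': depth becomes 0
Maximum depth reached: 4

4


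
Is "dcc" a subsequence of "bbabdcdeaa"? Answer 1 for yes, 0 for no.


Check if "dcc" is a subsequence of "bbabdcdeaa"
Greedy scan:
  Position 0 ('b'): no match needed
  Position 1 ('b'): no match needed
  Position 2 ('a'): no match needed
  Position 3 ('b'): no match needed
  Position 4 ('d'): matches sub[0] = 'd'
  Position 5 ('c'): matches sub[1] = 'c'
  Position 6 ('d'): no match needed
  Position 7 ('e'): no match needed
  Position 8 ('a'): no match needed
  Position 9 ('a'): no match needed
Only matched 2/3 characters => not a subsequence

0


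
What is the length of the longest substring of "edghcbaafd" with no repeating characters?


Input: "edghcbaafd"
Sliding window (track last position of each char):
  Position 0 ('e'): window [0,0] length 1 -- new best
  Position 1 ('d'): window [0,1] length 2 -- new best
  Position 2 ('g'): window [0,2] length 3 -- new best
  Position 3 ('h'): window [0,3] length 4 -- new best
  Position 4 ('c'): window [0,4] length 5 -- new best
  Position 5 ('b'): window [0,5] length 6 -- new best
  Position 6 ('a'): window [0,6] length 7 -- new best
  Position 7 ('a'): repeat (last at 6), move window start to 7
  Position 7 ('a'): window [7,7] length 1
  Position 8 ('f'): window [7,8] length 2
  Position 9 ('d'): window [7,9] length 3
Longest substring with no repeats: "edghcba" with length 7

7


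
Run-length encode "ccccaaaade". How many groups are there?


Input: ccccaaaade
Scanning for consecutive runs:
  Group 1: 'c' x 4 (positions 0-3)
  Group 2: 'a' x 4 (positions 4-7)
  Group 3: 'd' x 1 (positions 8-8)
  Group 4: 'e' x 1 (positions 9-9)
Total groups: 4

4


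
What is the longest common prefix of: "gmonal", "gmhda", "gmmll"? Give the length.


Words: gmonal, gmhda, gmmll
  Position 0: all 'g' => match
  Position 1: all 'm' => match
  Position 2: ('o', 'h', 'm') => mismatch, stop
LCP = "gm" (length 2)

2


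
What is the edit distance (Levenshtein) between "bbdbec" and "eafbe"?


Computing edit distance: "bbdbec" -> "eafbe"
DP table:
           e    a    f    b    e
      0    1    2    3    4    5
  b   1    1    2    3    3    4
  b   2    2    2    3    3    4
  d   3    3    3    3    4    4
  b   4    4    4    4    3    4
  e   5    4    5    5    4    3
  c   6    5    5    6    5    4
Edit distance = dp[6][5] = 4

4


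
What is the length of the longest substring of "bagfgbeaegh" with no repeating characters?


Input: "bagfgbeaegh"
Sliding window (track last position of each char):
  Position 0 ('b'): window [0,0] length 1 -- new best
  Position 1 ('a'): window [0,1] length 2 -- new best
  Position 2 ('g'): window [0,2] length 3 -- new best
  Position 3 ('f'): window [0,3] length 4 -- new best
  Position 4 ('g'): repeat (last at 2), move window start to 3
  Position 4 ('g'): window [3,4] length 2
  Position 5 ('b'): window [3,5] length 3
  Position 6 ('e'): window [3,6] length 4
  Position 7 ('a'): window [3,7] length 5 -- new best
  Position 8 ('e'): repeat (last at 6), move window start to 7
  Position 8 ('e'): window [7,8] length 2
  Position 9 ('g'): window [7,9] length 3
  Position 10 ('h'): window [7,10] length 4
Longest substring with no repeats: "fgbea" with length 5

5


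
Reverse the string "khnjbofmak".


Input: khnjbofmak
Reading characters right to left:
  Position 9: 'k'
  Position 8: 'a'
  Position 7: 'm'
  Position 6: 'f'
  Position 5: 'o'
  Position 4: 'b'
  Position 3: 'j'
  Position 2: 'n'
  Position 1: 'h'
  Position 0: 'k'
Reversed: kamfobjnhk

kamfobjnhk


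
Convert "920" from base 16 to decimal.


Input: "920" in base 16
Positional expansion:
  Digit '9' (value 9) x 16^2 = 2304
  Digit '2' (value 2) x 16^1 = 32
  Digit '0' (value 0) x 16^0 = 0
Sum = 2336

2336


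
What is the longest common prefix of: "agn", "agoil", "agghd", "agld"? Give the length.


Words: agn, agoil, agghd, agld
  Position 0: all 'a' => match
  Position 1: all 'g' => match
  Position 2: ('n', 'o', 'g', 'l') => mismatch, stop
LCP = "ag" (length 2)

2


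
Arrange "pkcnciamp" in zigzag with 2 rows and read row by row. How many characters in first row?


Zigzag "pkcnciamp" into 2 rows:
Placing characters:
  'p' => row 0
  'k' => row 1
  'c' => row 0
  'n' => row 1
  'c' => row 0
  'i' => row 1
  'a' => row 0
  'm' => row 1
  'p' => row 0
Rows:
  Row 0: "pccap"
  Row 1: "knim"
First row length: 5

5


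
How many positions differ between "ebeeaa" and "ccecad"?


Comparing "ebeeaa" and "ccecad" position by position:
  Position 0: 'e' vs 'c' => DIFFER
  Position 1: 'b' vs 'c' => DIFFER
  Position 2: 'e' vs 'e' => same
  Position 3: 'e' vs 'c' => DIFFER
  Position 4: 'a' vs 'a' => same
  Position 5: 'a' vs 'd' => DIFFER
Positions that differ: 4

4
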